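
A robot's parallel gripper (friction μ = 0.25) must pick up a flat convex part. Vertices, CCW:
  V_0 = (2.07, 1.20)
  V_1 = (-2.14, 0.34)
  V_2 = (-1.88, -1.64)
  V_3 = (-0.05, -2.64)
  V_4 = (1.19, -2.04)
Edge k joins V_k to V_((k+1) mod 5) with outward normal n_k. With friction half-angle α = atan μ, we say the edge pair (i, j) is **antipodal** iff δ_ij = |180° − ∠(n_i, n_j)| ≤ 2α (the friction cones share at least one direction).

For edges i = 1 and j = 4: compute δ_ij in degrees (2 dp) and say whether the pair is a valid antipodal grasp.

δ = 22.68°, valid

α = atan 0.25 = 14.04°;  2α = 28.07°
edge 1: e_1 = (+0.26, -1.98);  n_1 = (-0.9915, -0.1302)
edge 4: e_4 = (+0.88, +3.24);  n_4 = (+0.9650, -0.2621)
∠(n_1, n_4) = 157.32°
δ = |180° − 157.32°| = 22.68°
22.68° ≤ 2α = 28.07°  →  valid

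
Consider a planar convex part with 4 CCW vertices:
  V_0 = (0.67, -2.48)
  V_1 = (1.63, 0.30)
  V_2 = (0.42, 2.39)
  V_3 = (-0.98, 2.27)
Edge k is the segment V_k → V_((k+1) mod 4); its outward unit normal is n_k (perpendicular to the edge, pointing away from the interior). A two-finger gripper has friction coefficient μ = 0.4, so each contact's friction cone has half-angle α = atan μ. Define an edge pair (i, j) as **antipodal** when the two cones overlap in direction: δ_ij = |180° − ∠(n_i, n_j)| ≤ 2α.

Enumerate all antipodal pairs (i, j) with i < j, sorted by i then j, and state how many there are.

α = atan 0.4 = 21.80°;  2α = 43.60°
n_0 = (+0.9452, -0.3264)
n_1 = (+0.8654, +0.5010)
n_2 = (-0.0854, +0.9963)
n_3 = (-0.9446, -0.3281)
  (0,1): δ = 130.88°  ·
  (0,2): δ = 66.05°  ·
  (0,3): δ = 38.21°  ✓
  (1,2): δ = 115.17°  ·
  (1,3): δ = 10.91°  ✓
  (2,3): δ = 75.74°  ·
antipodal pairs: 2

count = 2; pairs: (0,3), (1,3)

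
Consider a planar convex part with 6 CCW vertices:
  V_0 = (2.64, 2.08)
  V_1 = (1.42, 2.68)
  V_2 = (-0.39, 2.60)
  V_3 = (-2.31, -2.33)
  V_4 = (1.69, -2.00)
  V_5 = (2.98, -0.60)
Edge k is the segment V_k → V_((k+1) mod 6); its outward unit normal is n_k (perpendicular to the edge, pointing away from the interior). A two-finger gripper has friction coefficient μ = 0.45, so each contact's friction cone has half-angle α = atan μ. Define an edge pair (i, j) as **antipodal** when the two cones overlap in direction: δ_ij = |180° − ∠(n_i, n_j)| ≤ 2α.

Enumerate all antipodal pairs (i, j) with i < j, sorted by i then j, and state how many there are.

count = 5; pairs: (0,3), (1,3), (1,4), (2,4), (2,5)

α = atan 0.45 = 24.23°;  2α = 48.46°
n_0 = (+0.4413, +0.8973)
n_1 = (-0.0442, +0.9990)
n_2 = (-0.9318, +0.3629)
n_3 = (+0.0822, -0.9966)
n_4 = (+0.7354, -0.6776)
n_5 = (+0.9920, +0.1259)
  (0,1): δ = 151.28°  ·
  (0,2): δ = 85.09°  ·
  (0,3): δ = 30.90°  ✓
  (0,4): δ = 73.53°  ·
  (0,5): δ = 123.42°  ·
  (1,2): δ = 113.81°  ·
  (1,3): δ = 2.19°  ✓
  (1,4): δ = 44.81°  ✓
  (1,5): δ = 94.70°  ·
  (2,3): δ = 64.01°  ·
  (2,4): δ = 21.38°  ✓
  (2,5): δ = 28.51°  ✓
  (3,4): δ = 137.37°  ·
  (3,5): δ = 87.49°  ·
  (4,5): δ = 130.11°  ·
antipodal pairs: 5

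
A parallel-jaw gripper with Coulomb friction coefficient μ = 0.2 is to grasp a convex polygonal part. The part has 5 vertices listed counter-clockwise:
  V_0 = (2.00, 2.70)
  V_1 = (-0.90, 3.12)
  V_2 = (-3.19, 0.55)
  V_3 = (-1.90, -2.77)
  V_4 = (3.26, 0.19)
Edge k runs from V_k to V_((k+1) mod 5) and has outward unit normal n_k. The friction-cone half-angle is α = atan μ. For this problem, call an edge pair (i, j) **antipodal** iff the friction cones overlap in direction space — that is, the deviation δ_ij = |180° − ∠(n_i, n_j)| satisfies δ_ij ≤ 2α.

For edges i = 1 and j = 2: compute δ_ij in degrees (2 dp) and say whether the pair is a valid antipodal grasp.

α = atan 0.2 = 11.31°;  2α = 22.62°
edge 1: e_1 = (-2.29, -2.57);  n_1 = (-0.7466, +0.6653)
edge 2: e_2 = (+1.29, -3.32);  n_2 = (-0.9321, -0.3622)
∠(n_1, n_2) = 62.94°
δ = |180° − 62.94°| = 117.06°
117.06° > 2α = 22.62°  →  invalid

δ = 117.06°, invalid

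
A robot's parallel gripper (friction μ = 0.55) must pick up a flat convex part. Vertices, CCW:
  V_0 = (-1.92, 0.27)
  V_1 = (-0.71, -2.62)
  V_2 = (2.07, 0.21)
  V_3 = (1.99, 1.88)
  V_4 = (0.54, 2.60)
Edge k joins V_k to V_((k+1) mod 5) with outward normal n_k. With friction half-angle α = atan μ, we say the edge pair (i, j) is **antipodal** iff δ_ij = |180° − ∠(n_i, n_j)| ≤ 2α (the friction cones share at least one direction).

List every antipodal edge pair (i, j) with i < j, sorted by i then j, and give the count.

α = atan 0.55 = 28.81°;  2α = 57.62°
n_0 = (-0.9224, -0.3862)
n_1 = (+0.7134, -0.7008)
n_2 = (+0.9989, +0.0478)
n_3 = (+0.4447, +0.8957)
n_4 = (-0.6877, +0.7260)
  (0,1): δ = 67.21°  ·
  (0,2): δ = 19.98°  ✓
  (0,3): δ = 40.87°  ✓
  (0,4): δ = 110.73°  ·
  (1,2): δ = 132.77°  ·
  (1,3): δ = 71.92°  ·
  (1,4): δ = 2.07°  ✓
  (2,3): δ = 119.15°  ·
  (2,4): δ = 49.30°  ✓
  (3,4): δ = 110.15°  ·
antipodal pairs: 4

count = 4; pairs: (0,2), (0,3), (1,4), (2,4)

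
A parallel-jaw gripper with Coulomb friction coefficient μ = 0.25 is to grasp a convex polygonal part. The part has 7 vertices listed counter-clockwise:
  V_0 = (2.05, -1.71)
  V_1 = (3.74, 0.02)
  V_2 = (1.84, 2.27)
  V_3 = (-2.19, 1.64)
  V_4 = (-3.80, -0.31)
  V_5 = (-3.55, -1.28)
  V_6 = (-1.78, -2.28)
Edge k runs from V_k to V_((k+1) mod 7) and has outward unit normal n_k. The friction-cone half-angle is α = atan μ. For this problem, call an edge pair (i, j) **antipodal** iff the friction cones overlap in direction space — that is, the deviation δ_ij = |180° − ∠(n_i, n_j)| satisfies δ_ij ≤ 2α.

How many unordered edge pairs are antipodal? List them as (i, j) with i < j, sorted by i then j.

count = 4; pairs: (0,3), (1,4), (1,5), (2,6)

α = atan 0.25 = 14.04°;  2α = 28.07°
n_0 = (+0.7153, -0.6988)
n_1 = (+0.7640, +0.6452)
n_2 = (-0.1545, +0.9880)
n_3 = (-0.7711, +0.6367)
n_4 = (-0.9684, -0.2496)
n_5 = (-0.4919, -0.8707)
n_6 = (+0.1472, -0.9891)
  (0,1): δ = 95.49°  ·
  (0,2): δ = 36.79°  ·
  (0,3): δ = 4.79°  ✓
  (0,4): δ = 58.78°  ·
  (0,5): δ = 104.86°  ·
  (0,6): δ = 142.79°  ·
  (1,2): δ = 121.29°  ·
  (1,3): δ = 79.72°  ·
  (1,4): δ = 25.73°  ✓
  (1,5): δ = 20.36°  ✓
  (1,6): δ = 58.29°  ·
  (2,3): δ = 138.43°  ·
  (2,4): δ = 84.43°  ·
  (2,5): δ = 38.35°  ·
  (2,6): δ = 0.42°  ✓
  (3,4): δ = 126.00°  ·
  (3,5): δ = 79.92°  ·
  (3,6): δ = 41.99°  ·
  (4,5): δ = 133.92°  ·
  (4,6): δ = 95.99°  ·
  (5,6): δ = 142.07°  ·
antipodal pairs: 4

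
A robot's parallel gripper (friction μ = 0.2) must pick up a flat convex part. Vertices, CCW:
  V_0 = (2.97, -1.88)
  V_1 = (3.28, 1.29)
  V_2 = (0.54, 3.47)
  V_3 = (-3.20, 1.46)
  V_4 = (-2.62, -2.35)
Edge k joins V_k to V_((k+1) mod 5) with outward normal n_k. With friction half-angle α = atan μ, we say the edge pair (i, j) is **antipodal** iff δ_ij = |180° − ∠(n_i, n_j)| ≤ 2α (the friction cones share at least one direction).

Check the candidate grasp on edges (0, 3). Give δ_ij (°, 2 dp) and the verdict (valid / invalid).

α = atan 0.2 = 11.31°;  2α = 22.62°
edge 0: e_0 = (+0.31, +3.17);  n_0 = (+0.9953, -0.0973)
edge 3: e_3 = (+0.58, -3.81);  n_3 = (-0.9886, -0.1505)
∠(n_0, n_3) = 165.76°
δ = |180° − 165.76°| = 14.24°
14.24° ≤ 2α = 22.62°  →  valid

δ = 14.24°, valid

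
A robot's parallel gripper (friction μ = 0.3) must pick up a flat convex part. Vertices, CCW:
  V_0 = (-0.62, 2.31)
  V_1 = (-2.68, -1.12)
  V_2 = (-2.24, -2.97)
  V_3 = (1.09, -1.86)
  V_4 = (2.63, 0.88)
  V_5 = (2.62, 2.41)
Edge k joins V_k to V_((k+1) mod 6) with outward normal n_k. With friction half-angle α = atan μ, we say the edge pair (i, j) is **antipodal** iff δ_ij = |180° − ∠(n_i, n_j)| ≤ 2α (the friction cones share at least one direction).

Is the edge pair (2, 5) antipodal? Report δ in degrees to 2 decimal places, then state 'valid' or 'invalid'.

α = atan 0.3 = 16.70°;  2α = 33.40°
edge 2: e_2 = (+3.33, +1.11);  n_2 = (+0.3162, -0.9487)
edge 5: e_5 = (-3.24, -0.10);  n_5 = (-0.0308, +0.9995)
∠(n_2, n_5) = 163.33°
δ = |180° − 163.33°| = 16.67°
16.67° ≤ 2α = 33.40°  →  valid

δ = 16.67°, valid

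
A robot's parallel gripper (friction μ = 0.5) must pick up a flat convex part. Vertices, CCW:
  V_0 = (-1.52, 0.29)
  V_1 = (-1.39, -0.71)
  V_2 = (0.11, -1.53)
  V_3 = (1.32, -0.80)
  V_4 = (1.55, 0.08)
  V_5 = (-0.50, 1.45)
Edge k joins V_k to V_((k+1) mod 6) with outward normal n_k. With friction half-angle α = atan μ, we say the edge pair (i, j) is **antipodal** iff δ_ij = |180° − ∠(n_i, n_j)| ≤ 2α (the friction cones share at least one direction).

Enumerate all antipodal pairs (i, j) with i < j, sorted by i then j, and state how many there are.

count = 5; pairs: (0,3), (0,4), (1,4), (2,5), (3,5)

α = atan 0.5 = 26.57°;  2α = 53.13°
n_0 = (-0.9917, -0.1289)
n_1 = (-0.4797, -0.8774)
n_2 = (+0.5166, -0.8562)
n_3 = (+0.9675, -0.2529)
n_4 = (+0.5556, +0.8314)
n_5 = (-0.7510, +0.6603)
  (0,1): δ = 126.07°  ·
  (0,2): δ = 66.30°  ·
  (0,3): δ = 22.05°  ✓
  (0,4): δ = 48.84°  ✓
  (0,5): δ = 131.27°  ·
  (1,2): δ = 120.23°  ·
  (1,3): δ = 75.98°  ·
  (1,4): δ = 5.09°  ✓
  (1,5): δ = 77.34°  ·
  (2,3): δ = 135.75°  ·
  (2,4): δ = 64.86°  ·
  (2,5): δ = 17.57°  ✓
  (3,4): δ = 109.11°  ·
  (3,5): δ = 26.68°  ✓
  (4,5): δ = 97.57°  ·
antipodal pairs: 5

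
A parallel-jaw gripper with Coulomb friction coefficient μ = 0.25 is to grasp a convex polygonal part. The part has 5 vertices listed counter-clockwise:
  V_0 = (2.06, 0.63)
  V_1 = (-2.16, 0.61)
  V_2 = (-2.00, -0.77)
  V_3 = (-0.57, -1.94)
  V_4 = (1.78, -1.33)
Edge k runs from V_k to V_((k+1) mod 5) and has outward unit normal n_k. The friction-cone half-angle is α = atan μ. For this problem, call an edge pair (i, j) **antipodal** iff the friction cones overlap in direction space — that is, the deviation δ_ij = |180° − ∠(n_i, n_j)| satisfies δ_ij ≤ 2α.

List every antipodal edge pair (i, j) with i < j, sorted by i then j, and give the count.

α = atan 0.25 = 14.04°;  2α = 28.07°
n_0 = (-0.0047, +1.0000)
n_1 = (-0.9933, -0.1152)
n_2 = (-0.6332, -0.7740)
n_3 = (+0.2512, -0.9679)
n_4 = (+0.9899, -0.1414)
  (0,1): δ = 83.66°  ·
  (0,2): δ = 39.56°  ·
  (0,3): δ = 14.28°  ✓
  (0,4): δ = 81.60°  ·
  (1,2): δ = 135.90°  ·
  (1,3): δ = 82.06°  ·
  (1,4): δ = 14.74°  ✓
  (2,3): δ = 126.16°  ·
  (2,4): δ = 58.84°  ·
  (3,4): δ = 112.68°  ·
antipodal pairs: 2

count = 2; pairs: (0,3), (1,4)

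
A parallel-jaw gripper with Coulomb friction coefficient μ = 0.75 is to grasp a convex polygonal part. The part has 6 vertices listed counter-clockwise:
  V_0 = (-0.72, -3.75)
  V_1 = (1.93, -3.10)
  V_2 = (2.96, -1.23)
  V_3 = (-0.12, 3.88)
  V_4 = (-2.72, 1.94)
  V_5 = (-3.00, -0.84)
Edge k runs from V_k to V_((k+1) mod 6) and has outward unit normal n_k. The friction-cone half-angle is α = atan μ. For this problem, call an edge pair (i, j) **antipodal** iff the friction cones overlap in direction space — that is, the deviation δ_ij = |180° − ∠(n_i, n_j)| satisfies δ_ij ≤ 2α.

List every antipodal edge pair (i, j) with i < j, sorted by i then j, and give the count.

count = 8; pairs: (0,2), (0,3), (0,4), (1,3), (1,4), (1,5), (2,4), (2,5)

α = atan 0.75 = 36.87°;  2α = 73.74°
n_0 = (+0.2382, -0.9712)
n_1 = (+0.8759, -0.4825)
n_2 = (+0.8565, +0.5162)
n_3 = (-0.5980, +0.8015)
n_4 = (-0.9950, +0.1002)
n_5 = (-0.7872, -0.6167)
  (0,1): δ = 132.63°  ·
  (0,2): δ = 72.70°  ✓
  (0,3): δ = 22.95°  ✓
  (0,4): δ = 70.47°  ✓
  (0,5): δ = 114.30°  ·
  (1,2): δ = 120.07°  ·
  (1,3): δ = 24.43°  ✓
  (1,4): δ = 23.09°  ✓
  (1,5): δ = 66.92°  ✓
  (2,3): δ = 84.35°  ·
  (2,4): δ = 36.83°  ✓
  (2,5): δ = 7.00°  ✓
  (3,4): δ = 132.48°  ·
  (3,5): δ = 88.65°  ·
  (4,5): δ = 136.17°  ·
antipodal pairs: 8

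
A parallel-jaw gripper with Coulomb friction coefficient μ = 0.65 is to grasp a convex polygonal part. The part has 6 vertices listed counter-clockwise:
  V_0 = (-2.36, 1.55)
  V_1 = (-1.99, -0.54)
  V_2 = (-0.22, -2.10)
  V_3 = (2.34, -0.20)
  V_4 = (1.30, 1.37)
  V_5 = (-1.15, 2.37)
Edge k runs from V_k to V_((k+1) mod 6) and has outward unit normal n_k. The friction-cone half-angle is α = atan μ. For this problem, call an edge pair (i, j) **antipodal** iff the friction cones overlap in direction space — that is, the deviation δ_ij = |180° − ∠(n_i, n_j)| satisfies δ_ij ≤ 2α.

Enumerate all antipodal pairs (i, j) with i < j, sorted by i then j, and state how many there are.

count = 7; pairs: (0,2), (0,3), (0,4), (1,3), (1,4), (2,4), (2,5)

α = atan 0.65 = 33.02°;  2α = 66.05°
n_0 = (-0.9847, -0.1743)
n_1 = (-0.6612, -0.7502)
n_2 = (+0.5960, -0.8030)
n_3 = (+0.8337, +0.5522)
n_4 = (+0.3779, +0.9258)
n_5 = (-0.5610, +0.8278)
  (0,1): δ = 141.43°  ·
  (0,2): δ = 63.46°  ✓
  (0,3): δ = 23.48°  ✓
  (0,4): δ = 57.76°  ✓
  (0,5): δ = 114.09°  ·
  (1,2): δ = 102.03°  ·
  (1,3): δ = 15.09°  ✓
  (1,4): δ = 19.19°  ✓
  (1,5): δ = 75.52°  ·
  (2,3): δ = 93.06°  ·
  (2,4): δ = 58.79°  ✓
  (2,5): δ = 2.46°  ✓
  (3,4): δ = 145.72°  ·
  (3,5): δ = 89.40°  ·
  (4,5): δ = 123.67°  ·
antipodal pairs: 7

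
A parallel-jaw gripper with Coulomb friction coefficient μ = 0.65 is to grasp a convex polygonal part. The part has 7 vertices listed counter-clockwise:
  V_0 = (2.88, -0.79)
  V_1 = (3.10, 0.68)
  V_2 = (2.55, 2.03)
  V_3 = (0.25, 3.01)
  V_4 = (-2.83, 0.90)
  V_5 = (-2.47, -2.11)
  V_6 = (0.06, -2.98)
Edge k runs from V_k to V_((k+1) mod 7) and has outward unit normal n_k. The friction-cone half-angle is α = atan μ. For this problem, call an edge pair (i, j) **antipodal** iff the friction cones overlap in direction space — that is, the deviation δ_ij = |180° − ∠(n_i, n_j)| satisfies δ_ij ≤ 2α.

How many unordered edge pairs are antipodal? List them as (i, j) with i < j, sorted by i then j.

count = 10; pairs: (0,3), (0,4), (1,4), (1,5), (2,4), (2,5), (2,6), (3,5), (3,6), (4,6)

α = atan 0.65 = 33.02°;  2α = 66.05°
n_0 = (+0.9890, -0.1480)
n_1 = (+0.9261, +0.3773)
n_2 = (+0.3920, +0.9200)
n_3 = (-0.5652, +0.8250)
n_4 = (-0.9929, -0.1188)
n_5 = (-0.3252, -0.9457)
n_6 = (+0.6134, -0.7898)
  (0,1): δ = 149.32°  ·
  (0,2): δ = 104.57°  ·
  (0,3): δ = 47.07°  ✓
  (0,4): δ = 15.33°  ✓
  (0,5): δ = 79.53°  ·
  (0,6): δ = 136.34°  ·
  (1,2): δ = 135.24°  ·
  (1,3): δ = 77.75°  ·
  (1,4): δ = 15.35°  ✓
  (1,5): δ = 48.86°  ✓
  (1,6): δ = 105.67°  ·
  (2,3): δ = 122.51°  ·
  (2,4): δ = 60.10°  ✓
  (2,5): δ = 4.10°  ✓
  (2,6): δ = 60.91°  ✓
  (3,4): δ = 117.59°  ·
  (3,5): δ = 53.39°  ✓
  (3,6): δ = 3.42°  ✓
  (4,5): δ = 115.80°  ·
  (4,6): δ = 58.99°  ✓
  (5,6): δ = 123.19°  ·
antipodal pairs: 10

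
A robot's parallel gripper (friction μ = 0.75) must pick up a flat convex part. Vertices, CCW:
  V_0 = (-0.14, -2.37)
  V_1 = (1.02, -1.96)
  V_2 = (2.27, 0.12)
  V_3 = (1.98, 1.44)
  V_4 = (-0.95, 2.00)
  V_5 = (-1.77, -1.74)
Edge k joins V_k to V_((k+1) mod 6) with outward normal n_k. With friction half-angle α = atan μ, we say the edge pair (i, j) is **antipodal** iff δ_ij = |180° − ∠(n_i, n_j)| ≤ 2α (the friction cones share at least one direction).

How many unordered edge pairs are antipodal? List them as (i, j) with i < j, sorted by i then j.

count = 7; pairs: (0,3), (0,4), (1,3), (1,4), (2,4), (2,5), (3,5)

α = atan 0.75 = 36.87°;  2α = 73.74°
n_0 = (+0.3332, -0.9428)
n_1 = (+0.8571, -0.5151)
n_2 = (+0.9767, +0.2146)
n_3 = (+0.1877, +0.9822)
n_4 = (-0.9768, +0.2142)
n_5 = (-0.3605, -0.9328)
  (0,1): δ = 140.47°  ·
  (0,2): δ = 97.08°  ·
  (0,3): δ = 30.29°  ✓
  (0,4): δ = 58.17°  ✓
  (0,5): δ = 139.40°  ·
  (1,2): δ = 136.60°  ·
  (1,3): δ = 69.82°  ✓
  (1,4): δ = 18.64°  ✓
  (1,5): δ = 99.87°  ·
  (2,3): δ = 113.21°  ·
  (2,4): δ = 24.76°  ✓
  (2,5): δ = 56.48°  ✓
  (3,4): δ = 91.55°  ·
  (3,5): δ = 10.31°  ✓
  (4,5): δ = 98.77°  ·
antipodal pairs: 7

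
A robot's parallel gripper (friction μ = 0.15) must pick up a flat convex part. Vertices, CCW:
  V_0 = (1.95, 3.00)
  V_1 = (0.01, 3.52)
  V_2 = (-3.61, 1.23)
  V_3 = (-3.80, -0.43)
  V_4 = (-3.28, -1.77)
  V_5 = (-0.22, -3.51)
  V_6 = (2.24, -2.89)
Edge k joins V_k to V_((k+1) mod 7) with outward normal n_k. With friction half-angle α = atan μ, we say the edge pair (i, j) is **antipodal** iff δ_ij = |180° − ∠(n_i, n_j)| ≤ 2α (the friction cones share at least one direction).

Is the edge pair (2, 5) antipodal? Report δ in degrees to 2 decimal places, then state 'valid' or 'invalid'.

δ = 69.32°, invalid

α = atan 0.15 = 8.53°;  2α = 17.06°
edge 2: e_2 = (-0.19, -1.66);  n_2 = (-0.9935, +0.1137)
edge 5: e_5 = (+2.46, +0.62);  n_5 = (+0.2444, -0.9697)
∠(n_2, n_5) = 110.68°
δ = |180° − 110.68°| = 69.32°
69.32° > 2α = 17.06°  →  invalid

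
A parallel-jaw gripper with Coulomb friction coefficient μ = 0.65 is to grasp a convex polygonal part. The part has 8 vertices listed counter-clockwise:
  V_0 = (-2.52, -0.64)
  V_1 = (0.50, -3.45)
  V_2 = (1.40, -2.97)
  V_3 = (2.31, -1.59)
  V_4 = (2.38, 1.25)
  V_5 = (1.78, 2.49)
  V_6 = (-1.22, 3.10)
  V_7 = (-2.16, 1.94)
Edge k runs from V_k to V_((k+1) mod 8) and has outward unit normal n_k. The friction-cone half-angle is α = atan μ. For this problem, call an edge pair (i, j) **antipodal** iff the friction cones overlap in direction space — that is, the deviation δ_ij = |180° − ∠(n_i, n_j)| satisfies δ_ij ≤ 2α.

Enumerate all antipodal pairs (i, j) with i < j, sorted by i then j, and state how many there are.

α = atan 0.65 = 33.02°;  2α = 66.05°
n_0 = (-0.6812, -0.7321)
n_1 = (+0.4706, -0.8824)
n_2 = (+0.8348, -0.5505)
n_3 = (+0.9997, -0.0246)
n_4 = (+0.9002, +0.4356)
n_5 = (+0.1993, +0.9799)
n_6 = (-0.7769, +0.6296)
n_7 = (-0.9904, +0.1382)
  (0,1): δ = 108.99°  ·
  (0,2): δ = 80.46°  ·
  (0,3): δ = 48.47°  ✓
  (0,4): δ = 21.24°  ✓
  (0,5): δ = 31.44°  ✓
  (0,6): δ = 93.92°  ·
  (0,7): δ = 124.99°  ·
  (1,2): δ = 151.47°  ·
  (1,3): δ = 119.48°  ·
  (1,4): δ = 92.25°  ·
  (1,5): δ = 39.57°  ✓
  (1,6): δ = 22.91°  ✓
  (1,7): δ = 53.98°  ✓
  (2,3): δ = 148.01°  ·
  (2,4): δ = 120.78°  ·
  (2,5): δ = 68.09°  ·
  (2,6): δ = 5.62°  ✓
  (2,7): δ = 25.46°  ✓
  (3,4): δ = 152.77°  ·
  (3,5): δ = 100.08°  ·
  (3,6): δ = 37.61°  ✓
  (3,7): δ = 6.53°  ✓
  (4,5): δ = 127.31°  ·
  (4,6): δ = 64.84°  ✓
  (4,7): δ = 33.76°  ✓
  (5,6): δ = 117.53°  ·
  (5,7): δ = 86.45°  ·
  (6,7): δ = 148.92°  ·
antipodal pairs: 12

count = 12; pairs: (0,3), (0,4), (0,5), (1,5), (1,6), (1,7), (2,6), (2,7), (3,6), (3,7), (4,6), (4,7)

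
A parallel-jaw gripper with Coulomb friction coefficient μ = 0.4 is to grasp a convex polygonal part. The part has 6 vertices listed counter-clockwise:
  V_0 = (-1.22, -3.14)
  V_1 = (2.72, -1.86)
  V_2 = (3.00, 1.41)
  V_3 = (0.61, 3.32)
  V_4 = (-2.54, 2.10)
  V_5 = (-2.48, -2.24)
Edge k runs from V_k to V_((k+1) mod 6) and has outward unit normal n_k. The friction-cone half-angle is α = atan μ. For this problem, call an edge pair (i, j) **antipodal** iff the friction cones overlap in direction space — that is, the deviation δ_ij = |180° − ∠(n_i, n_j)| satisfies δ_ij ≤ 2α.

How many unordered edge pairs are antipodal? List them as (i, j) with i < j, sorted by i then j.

α = atan 0.4 = 21.80°;  2α = 43.60°
n_0 = (+0.3090, -0.9511)
n_1 = (+0.9964, -0.0853)
n_2 = (+0.6243, +0.7812)
n_3 = (-0.3612, +0.9325)
n_4 = (-0.9999, -0.0138)
n_5 = (-0.5812, -0.8137)
  (0,1): δ = 112.89°  ·
  (0,2): δ = 56.63°  ·
  (0,3): δ = 3.17°  ✓
  (0,4): δ = 72.79°  ·
  (0,5): δ = 126.46°  ·
  (1,2): δ = 123.74°  ·
  (1,3): δ = 63.93°  ·
  (1,4): δ = 5.69°  ✓
  (1,5): δ = 59.36°  ·
  (2,3): δ = 120.20°  ·
  (2,4): δ = 50.58°  ·
  (2,5): δ = 3.09°  ✓
  (3,4): δ = 110.38°  ·
  (3,5): δ = 56.71°  ·
  (4,5): δ = 126.33°  ·
antipodal pairs: 3

count = 3; pairs: (0,3), (1,4), (2,5)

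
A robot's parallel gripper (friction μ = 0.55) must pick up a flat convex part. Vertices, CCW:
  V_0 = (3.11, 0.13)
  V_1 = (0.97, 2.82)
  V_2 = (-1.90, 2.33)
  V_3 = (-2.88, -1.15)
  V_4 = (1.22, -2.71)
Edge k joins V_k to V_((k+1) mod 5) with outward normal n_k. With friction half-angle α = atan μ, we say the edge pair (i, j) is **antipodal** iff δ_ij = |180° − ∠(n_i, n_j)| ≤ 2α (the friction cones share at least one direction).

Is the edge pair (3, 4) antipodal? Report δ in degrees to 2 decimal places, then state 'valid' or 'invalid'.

α = atan 0.55 = 28.81°;  2α = 57.62°
edge 3: e_3 = (+4.10, -1.56);  n_3 = (-0.3556, -0.9346)
edge 4: e_4 = (+1.89, +2.84);  n_4 = (+0.8325, -0.5540)
∠(n_3, n_4) = 77.19°
δ = |180° − 77.19°| = 102.81°
102.81° > 2α = 57.62°  →  invalid

δ = 102.81°, invalid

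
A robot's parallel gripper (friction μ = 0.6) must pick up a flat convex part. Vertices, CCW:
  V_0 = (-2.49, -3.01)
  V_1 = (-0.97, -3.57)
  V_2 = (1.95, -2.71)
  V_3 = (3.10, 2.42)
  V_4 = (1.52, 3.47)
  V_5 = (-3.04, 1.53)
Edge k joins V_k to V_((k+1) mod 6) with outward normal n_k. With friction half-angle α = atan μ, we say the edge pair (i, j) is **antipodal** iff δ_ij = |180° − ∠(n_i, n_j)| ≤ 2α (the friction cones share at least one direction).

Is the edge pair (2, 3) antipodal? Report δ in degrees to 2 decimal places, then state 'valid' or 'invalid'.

δ = 110.97°, invalid

α = atan 0.6 = 30.96°;  2α = 61.93°
edge 2: e_2 = (+1.15, +5.13);  n_2 = (+0.9758, -0.2187)
edge 3: e_3 = (-1.58, +1.05);  n_3 = (+0.5535, +0.8329)
∠(n_2, n_3) = 69.03°
δ = |180° − 69.03°| = 110.97°
110.97° > 2α = 61.93°  →  invalid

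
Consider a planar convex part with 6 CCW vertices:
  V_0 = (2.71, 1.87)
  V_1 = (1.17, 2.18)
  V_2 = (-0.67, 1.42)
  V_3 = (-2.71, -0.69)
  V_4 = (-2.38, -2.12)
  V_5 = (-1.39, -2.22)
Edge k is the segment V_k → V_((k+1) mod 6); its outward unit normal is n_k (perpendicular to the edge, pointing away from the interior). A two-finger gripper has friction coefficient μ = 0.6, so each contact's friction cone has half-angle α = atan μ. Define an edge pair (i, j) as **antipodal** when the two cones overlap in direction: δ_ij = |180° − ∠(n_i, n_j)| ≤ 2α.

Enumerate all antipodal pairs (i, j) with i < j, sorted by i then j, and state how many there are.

count = 7; pairs: (0,4), (0,5), (1,4), (1,5), (2,4), (2,5), (3,5)

α = atan 0.6 = 30.96°;  2α = 61.93°
n_0 = (+0.1973, +0.9803)
n_1 = (-0.3818, +0.9243)
n_2 = (-0.7189, +0.6951)
n_3 = (-0.9744, -0.2249)
n_4 = (-0.1005, -0.9949)
n_5 = (+0.7062, -0.7080)
  (0,1): δ = 146.18°  ·
  (0,2): δ = 122.65°  ·
  (0,3): δ = 65.62°  ·
  (0,4): δ = 5.61°  ✓
  (0,5): δ = 56.31°  ✓
  (1,2): δ = 156.48°  ·
  (1,3): δ = 99.45°  ·
  (1,4): δ = 28.21°  ✓
  (1,5): δ = 22.49°  ✓
  (2,3): δ = 122.97°  ·
  (2,4): δ = 51.73°  ✓
  (2,5): δ = 1.04°  ✓
  (3,4): δ = 108.76°  ·
  (3,5): δ = 58.06°  ✓
  (4,5): δ = 129.30°  ·
antipodal pairs: 7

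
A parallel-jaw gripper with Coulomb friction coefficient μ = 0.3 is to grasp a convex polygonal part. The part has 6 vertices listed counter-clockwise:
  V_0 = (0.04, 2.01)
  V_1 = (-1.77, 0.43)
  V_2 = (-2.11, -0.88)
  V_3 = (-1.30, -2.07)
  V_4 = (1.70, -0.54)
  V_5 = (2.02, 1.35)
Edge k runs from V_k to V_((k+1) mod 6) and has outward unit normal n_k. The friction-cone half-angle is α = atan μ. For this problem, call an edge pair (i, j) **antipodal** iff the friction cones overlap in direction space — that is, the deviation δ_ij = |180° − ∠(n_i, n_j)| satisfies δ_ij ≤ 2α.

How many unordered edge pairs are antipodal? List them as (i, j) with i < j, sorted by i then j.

count = 2; pairs: (0,3), (1,4)

α = atan 0.3 = 16.70°;  2α = 33.40°
n_0 = (-0.6576, +0.7533)
n_1 = (-0.9679, +0.2512)
n_2 = (-0.8267, -0.5627)
n_3 = (+0.4543, -0.8908)
n_4 = (+0.9860, -0.1669)
n_5 = (+0.3162, +0.9487)
  (0,1): δ = 145.67°  ·
  (0,2): δ = 96.88°  ·
  (0,3): δ = 14.10°  ✓
  (0,4): δ = 39.27°  ·
  (0,5): δ = 120.45°  ·
  (1,2): δ = 131.21°  ·
  (1,3): δ = 48.43°  ·
  (1,4): δ = 4.94°  ✓
  (1,5): δ = 86.11°  ·
  (2,3): δ = 97.22°  ·
  (2,4): δ = 43.85°  ·
  (2,5): δ = 37.32°  ·
  (3,4): δ = 126.63°  ·
  (3,5): δ = 45.46°  ·
  (4,5): δ = 98.83°  ·
antipodal pairs: 2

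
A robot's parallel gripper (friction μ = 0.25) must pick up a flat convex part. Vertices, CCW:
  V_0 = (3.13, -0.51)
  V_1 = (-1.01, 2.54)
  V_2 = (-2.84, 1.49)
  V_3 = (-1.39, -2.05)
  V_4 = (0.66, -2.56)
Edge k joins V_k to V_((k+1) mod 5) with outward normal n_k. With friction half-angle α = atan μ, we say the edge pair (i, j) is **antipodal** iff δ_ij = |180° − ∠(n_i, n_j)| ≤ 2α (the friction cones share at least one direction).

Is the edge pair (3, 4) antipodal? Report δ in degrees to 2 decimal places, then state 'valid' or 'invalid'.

δ = 126.34°, invalid

α = atan 0.25 = 14.04°;  2α = 28.07°
edge 3: e_3 = (+2.05, -0.51);  n_3 = (-0.2414, -0.9704)
edge 4: e_4 = (+2.47, +2.05);  n_4 = (+0.6387, -0.7695)
∠(n_3, n_4) = 53.66°
δ = |180° − 53.66°| = 126.34°
126.34° > 2α = 28.07°  →  invalid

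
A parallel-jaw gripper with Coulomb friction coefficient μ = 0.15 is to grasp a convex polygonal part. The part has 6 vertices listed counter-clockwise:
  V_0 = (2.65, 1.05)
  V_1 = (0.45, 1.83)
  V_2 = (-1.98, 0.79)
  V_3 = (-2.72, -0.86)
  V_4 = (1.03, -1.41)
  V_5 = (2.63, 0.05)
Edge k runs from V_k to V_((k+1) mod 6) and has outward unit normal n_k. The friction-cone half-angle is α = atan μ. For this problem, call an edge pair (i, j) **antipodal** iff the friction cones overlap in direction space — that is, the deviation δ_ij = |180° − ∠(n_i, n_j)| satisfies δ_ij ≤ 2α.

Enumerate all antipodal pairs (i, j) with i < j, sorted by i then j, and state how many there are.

α = atan 0.15 = 8.53°;  2α = 17.06°
n_0 = (+0.3342, +0.9425)
n_1 = (-0.3935, +0.9193)
n_2 = (-0.9124, +0.4092)
n_3 = (-0.1451, -0.9894)
n_4 = (+0.6741, -0.7387)
n_5 = (+0.9998, -0.0200)
  (0,1): δ = 137.31°  ·
  (0,2): δ = 94.63°  ·
  (0,3): δ = 11.18°  ✓
  (0,4): δ = 61.90°  ·
  (0,5): δ = 108.38°  ·
  (1,2): δ = 137.33°  ·
  (1,3): δ = 31.51°  ·
  (1,4): δ = 19.21°  ·
  (1,5): δ = 65.68°  ·
  (2,3): δ = 74.19°  ·
  (2,4): δ = 23.46°  ·
  (2,5): δ = 23.01°  ·
  (3,4): δ = 129.28°  ·
  (3,5): δ = 82.80°  ·
  (4,5): δ = 133.53°  ·
antipodal pairs: 1

count = 1; pairs: (0,3)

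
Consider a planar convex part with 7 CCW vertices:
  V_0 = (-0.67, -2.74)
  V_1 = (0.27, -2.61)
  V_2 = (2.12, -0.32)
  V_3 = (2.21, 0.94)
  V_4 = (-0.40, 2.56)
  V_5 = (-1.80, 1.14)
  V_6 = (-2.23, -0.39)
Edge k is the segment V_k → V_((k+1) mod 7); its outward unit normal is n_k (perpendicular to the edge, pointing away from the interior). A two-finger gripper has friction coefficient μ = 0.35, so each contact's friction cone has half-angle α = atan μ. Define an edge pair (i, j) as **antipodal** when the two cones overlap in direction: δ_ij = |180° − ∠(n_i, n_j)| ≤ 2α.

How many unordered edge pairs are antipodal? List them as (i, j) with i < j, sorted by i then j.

α = atan 0.35 = 19.29°;  2α = 38.58°
n_0 = (+0.1370, -0.9906)
n_1 = (+0.7779, -0.6284)
n_2 = (+0.9975, -0.0712)
n_3 = (+0.5274, +0.8496)
n_4 = (-0.7121, +0.7021)
n_5 = (-0.9627, +0.2706)
n_6 = (-0.8331, -0.5531)
  (0,1): δ = 136.81°  ·
  (0,2): δ = 101.96°  ·
  (0,3): δ = 39.70°  ·
  (0,4): δ = 37.53°  ✓
  (0,5): δ = 66.43°  ·
  (0,6): δ = 115.70°  ·
  (1,2): δ = 145.15°  ·
  (1,3): δ = 82.89°  ·
  (1,4): δ = 5.66°  ✓
  (1,5): δ = 23.24°  ✓
  (1,6): δ = 72.51°  ·
  (2,3): δ = 117.74°  ·
  (2,4): δ = 40.51°  ·
  (2,5): δ = 11.61°  ✓
  (2,6): δ = 37.66°  ✓
  (3,4): δ = 102.77°  ·
  (3,5): δ = 73.87°  ·
  (3,6): δ = 24.60°  ✓
  (4,5): δ = 151.10°  ·
  (4,6): δ = 101.83°  ·
  (5,6): δ = 130.72°  ·
antipodal pairs: 6

count = 6; pairs: (0,4), (1,4), (1,5), (2,5), (2,6), (3,6)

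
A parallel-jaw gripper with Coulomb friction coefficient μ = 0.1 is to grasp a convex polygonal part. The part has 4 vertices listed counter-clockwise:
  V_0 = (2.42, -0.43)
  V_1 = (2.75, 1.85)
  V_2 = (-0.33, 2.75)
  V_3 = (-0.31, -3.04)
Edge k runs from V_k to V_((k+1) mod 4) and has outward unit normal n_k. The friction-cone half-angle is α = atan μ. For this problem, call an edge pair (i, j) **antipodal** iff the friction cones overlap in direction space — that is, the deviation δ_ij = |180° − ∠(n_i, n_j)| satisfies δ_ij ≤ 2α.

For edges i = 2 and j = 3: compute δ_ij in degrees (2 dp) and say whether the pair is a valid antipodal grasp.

α = atan 0.1 = 5.71°;  2α = 11.42°
edge 2: e_2 = (+0.02, -5.79);  n_2 = (-1.0000, -0.0035)
edge 3: e_3 = (+2.73, +2.61);  n_3 = (+0.6910, -0.7228)
∠(n_2, n_3) = 133.51°
δ = |180° − 133.51°| = 46.49°
46.49° > 2α = 11.42°  →  invalid

δ = 46.49°, invalid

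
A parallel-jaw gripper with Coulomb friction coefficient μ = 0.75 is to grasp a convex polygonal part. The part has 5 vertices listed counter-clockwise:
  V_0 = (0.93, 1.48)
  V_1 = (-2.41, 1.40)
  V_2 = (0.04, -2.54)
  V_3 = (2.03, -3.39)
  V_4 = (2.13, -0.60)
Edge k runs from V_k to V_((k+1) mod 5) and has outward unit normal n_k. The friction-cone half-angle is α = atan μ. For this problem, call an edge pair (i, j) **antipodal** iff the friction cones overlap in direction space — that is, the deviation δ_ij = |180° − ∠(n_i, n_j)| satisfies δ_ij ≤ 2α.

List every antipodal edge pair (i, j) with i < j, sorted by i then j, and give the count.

count = 6; pairs: (0,1), (0,2), (1,3), (1,4), (2,3), (2,4)

α = atan 0.75 = 36.87°;  2α = 73.74°
n_0 = (-0.0239, +0.9997)
n_1 = (-0.8492, -0.5281)
n_2 = (-0.3928, -0.9196)
n_3 = (+0.9994, -0.0358)
n_4 = (+0.8662, +0.4997)
  (0,1): δ = 59.50°  ✓
  (0,2): δ = 24.50°  ✓
  (0,3): δ = 86.58°  ·
  (0,4): δ = 118.61°  ·
  (1,2): δ = 145.00°  ·
  (1,3): δ = 33.93°  ✓
  (1,4): δ = 1.89°  ✓
  (2,3): δ = 68.92°  ✓
  (2,4): δ = 36.89°  ✓
  (3,4): δ = 147.97°  ·
antipodal pairs: 6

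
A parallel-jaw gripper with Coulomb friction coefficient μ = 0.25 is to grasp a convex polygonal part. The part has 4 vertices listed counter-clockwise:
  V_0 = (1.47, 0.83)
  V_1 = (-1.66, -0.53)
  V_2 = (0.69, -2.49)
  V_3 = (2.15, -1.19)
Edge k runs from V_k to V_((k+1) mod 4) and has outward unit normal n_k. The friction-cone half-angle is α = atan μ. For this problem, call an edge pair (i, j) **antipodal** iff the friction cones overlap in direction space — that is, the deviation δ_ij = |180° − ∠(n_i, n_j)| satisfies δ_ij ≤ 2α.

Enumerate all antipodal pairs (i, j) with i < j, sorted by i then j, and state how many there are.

α = atan 0.25 = 14.04°;  2α = 28.07°
n_0 = (-0.3985, +0.9172)
n_1 = (-0.6405, -0.7680)
n_2 = (+0.6650, -0.7468)
n_3 = (+0.9477, +0.3190)
  (0,1): δ = 63.31°  ·
  (0,2): δ = 18.20°  ✓
  (0,3): δ = 85.12°  ·
  (1,2): δ = 98.49°  ·
  (1,3): δ = 31.57°  ·
  (2,3): δ = 113.08°  ·
antipodal pairs: 1

count = 1; pairs: (0,2)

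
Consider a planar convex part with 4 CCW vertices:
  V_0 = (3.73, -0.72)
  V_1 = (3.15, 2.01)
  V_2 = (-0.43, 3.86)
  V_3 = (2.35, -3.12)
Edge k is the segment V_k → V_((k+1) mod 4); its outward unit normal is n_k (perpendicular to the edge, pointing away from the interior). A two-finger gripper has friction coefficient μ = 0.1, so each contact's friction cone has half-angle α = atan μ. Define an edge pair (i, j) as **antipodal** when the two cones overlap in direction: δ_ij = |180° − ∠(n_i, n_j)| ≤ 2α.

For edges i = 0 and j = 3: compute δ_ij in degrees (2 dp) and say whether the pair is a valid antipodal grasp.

δ = 138.11°, invalid

α = atan 0.1 = 5.71°;  2α = 11.42°
edge 0: e_0 = (-0.58, +2.73);  n_0 = (+0.9782, +0.2078)
edge 3: e_3 = (+1.38, +2.40);  n_3 = (+0.8669, -0.4985)
∠(n_0, n_3) = 41.89°
δ = |180° − 41.89°| = 138.11°
138.11° > 2α = 11.42°  →  invalid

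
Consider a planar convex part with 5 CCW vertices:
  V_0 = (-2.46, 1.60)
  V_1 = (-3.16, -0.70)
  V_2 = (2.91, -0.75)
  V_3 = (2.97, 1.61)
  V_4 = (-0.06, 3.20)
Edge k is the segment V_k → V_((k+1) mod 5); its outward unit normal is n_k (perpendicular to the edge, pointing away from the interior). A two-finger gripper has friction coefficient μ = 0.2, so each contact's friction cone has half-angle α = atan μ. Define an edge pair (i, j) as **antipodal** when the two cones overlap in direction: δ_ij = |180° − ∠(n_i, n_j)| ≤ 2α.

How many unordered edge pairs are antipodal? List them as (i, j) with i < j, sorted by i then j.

count = 1; pairs: (0,2)

α = atan 0.2 = 11.31°;  2α = 22.62°
n_0 = (-0.9567, +0.2912)
n_1 = (-0.0082, -1.0000)
n_2 = (+0.9997, -0.0254)
n_3 = (+0.4647, +0.8855)
n_4 = (-0.5547, +0.8321)
  (0,1): δ = 73.54°  ·
  (0,2): δ = 15.47°  ✓
  (0,3): δ = 79.24°  ·
  (0,4): δ = 140.62°  ·
  (1,2): δ = 90.98°  ·
  (1,3): δ = 27.22°  ·
  (1,4): δ = 34.16°  ·
  (2,3): δ = 116.23°  ·
  (2,4): δ = 54.85°  ·
  (3,4): δ = 118.62°  ·
antipodal pairs: 1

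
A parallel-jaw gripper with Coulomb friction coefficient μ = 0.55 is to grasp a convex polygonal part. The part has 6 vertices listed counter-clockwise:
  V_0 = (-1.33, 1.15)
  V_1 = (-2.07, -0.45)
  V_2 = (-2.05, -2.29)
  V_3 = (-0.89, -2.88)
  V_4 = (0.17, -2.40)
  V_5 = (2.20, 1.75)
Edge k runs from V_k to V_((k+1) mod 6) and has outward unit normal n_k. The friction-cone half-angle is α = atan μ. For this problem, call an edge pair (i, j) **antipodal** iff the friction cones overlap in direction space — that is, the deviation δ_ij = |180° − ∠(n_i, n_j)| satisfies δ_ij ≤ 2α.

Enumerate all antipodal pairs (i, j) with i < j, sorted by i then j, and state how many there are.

α = atan 0.55 = 28.81°;  2α = 57.62°
n_0 = (-0.9076, +0.4198)
n_1 = (-0.9999, -0.0109)
n_2 = (-0.4534, -0.8913)
n_3 = (+0.4125, -0.9110)
n_4 = (+0.8983, -0.4394)
n_5 = (-0.1676, +0.9859)
  (0,1): δ = 154.56°  ·
  (0,2): δ = 92.14°  ·
  (0,3): δ = 40.82°  ✓
  (0,4): δ = 1.25°  ✓
  (0,5): δ = 124.47°  ·
  (1,2): δ = 117.58°  ·
  (1,3): δ = 66.26°  ·
  (1,4): δ = 26.69°  ✓
  (1,5): δ = 99.02°  ·
  (2,3): δ = 128.68°  ·
  (2,4): δ = 89.11°  ·
  (2,5): δ = 36.61°  ✓
  (3,4): δ = 140.43°  ·
  (3,5): δ = 14.72°  ✓
  (4,5): δ = 54.29°  ✓
antipodal pairs: 6

count = 6; pairs: (0,3), (0,4), (1,4), (2,5), (3,5), (4,5)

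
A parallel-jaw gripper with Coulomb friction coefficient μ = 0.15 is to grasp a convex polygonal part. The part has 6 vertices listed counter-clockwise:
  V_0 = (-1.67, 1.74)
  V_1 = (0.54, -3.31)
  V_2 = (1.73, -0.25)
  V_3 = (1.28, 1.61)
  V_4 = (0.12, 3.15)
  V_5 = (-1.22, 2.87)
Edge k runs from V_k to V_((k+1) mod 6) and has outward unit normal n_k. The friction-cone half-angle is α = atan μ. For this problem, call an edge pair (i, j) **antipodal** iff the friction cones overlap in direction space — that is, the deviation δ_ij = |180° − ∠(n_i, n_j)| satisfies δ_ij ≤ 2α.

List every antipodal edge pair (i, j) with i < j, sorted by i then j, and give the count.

count = 3; pairs: (0,2), (0,3), (1,5)

α = atan 0.15 = 8.53°;  2α = 17.06°
n_0 = (-0.9161, -0.4009)
n_1 = (+0.9320, -0.3624)
n_2 = (+0.9720, +0.2352)
n_3 = (+0.7988, +0.6017)
n_4 = (-0.2045, +0.9789)
n_5 = (-0.9290, +0.3700)
  (0,1): δ = 44.89°  ·
  (0,2): δ = 10.03°  ✓
  (0,3): δ = 13.35°  ✓
  (0,4): δ = 78.17°  ·
  (0,5): δ = 134.65°  ·
  (1,2): δ = 145.15°  ·
  (1,3): δ = 121.76°  ·
  (1,4): δ = 56.95°  ·
  (1,5): δ = 0.46°  ✓
  (2,3): δ = 156.61°  ·
  (2,4): δ = 91.80°  ·
  (2,5): δ = 35.31°  ·
  (3,4): δ = 115.19°  ·
  (3,5): δ = 58.70°  ·
  (4,5): δ = 123.52°  ·
antipodal pairs: 3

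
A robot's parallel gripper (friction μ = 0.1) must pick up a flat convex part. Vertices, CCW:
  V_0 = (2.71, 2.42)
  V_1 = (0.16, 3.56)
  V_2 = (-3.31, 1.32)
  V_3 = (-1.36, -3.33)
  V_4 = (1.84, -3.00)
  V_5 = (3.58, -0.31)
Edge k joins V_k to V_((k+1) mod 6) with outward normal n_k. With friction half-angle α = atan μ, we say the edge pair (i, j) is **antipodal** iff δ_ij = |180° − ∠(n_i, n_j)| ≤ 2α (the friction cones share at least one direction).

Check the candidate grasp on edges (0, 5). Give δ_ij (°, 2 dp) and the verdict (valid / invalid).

δ = 131.76°, invalid

α = atan 0.1 = 5.71°;  2α = 11.42°
edge 0: e_0 = (-2.55, +1.14);  n_0 = (+0.4081, +0.9129)
edge 5: e_5 = (-0.87, +2.73);  n_5 = (+0.9528, +0.3036)
∠(n_0, n_5) = 48.24°
δ = |180° − 48.24°| = 131.76°
131.76° > 2α = 11.42°  →  invalid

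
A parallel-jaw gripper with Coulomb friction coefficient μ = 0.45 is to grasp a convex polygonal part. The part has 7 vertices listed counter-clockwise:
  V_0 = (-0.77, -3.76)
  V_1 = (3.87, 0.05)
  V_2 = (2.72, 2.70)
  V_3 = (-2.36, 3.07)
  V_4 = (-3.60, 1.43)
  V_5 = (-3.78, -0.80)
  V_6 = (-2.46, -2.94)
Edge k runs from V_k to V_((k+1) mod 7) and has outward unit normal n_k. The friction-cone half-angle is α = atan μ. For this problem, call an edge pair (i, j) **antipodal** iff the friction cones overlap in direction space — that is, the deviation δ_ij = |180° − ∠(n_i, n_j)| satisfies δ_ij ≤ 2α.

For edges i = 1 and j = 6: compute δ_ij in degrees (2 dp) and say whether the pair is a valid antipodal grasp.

δ = 40.66°, valid

α = atan 0.45 = 24.23°;  2α = 48.46°
edge 1: e_1 = (-1.15, +2.65);  n_1 = (+0.9173, +0.3981)
edge 6: e_6 = (+1.69, -0.82);  n_6 = (-0.4365, -0.8997)
∠(n_1, n_6) = 139.34°
δ = |180° − 139.34°| = 40.66°
40.66° ≤ 2α = 48.46°  →  valid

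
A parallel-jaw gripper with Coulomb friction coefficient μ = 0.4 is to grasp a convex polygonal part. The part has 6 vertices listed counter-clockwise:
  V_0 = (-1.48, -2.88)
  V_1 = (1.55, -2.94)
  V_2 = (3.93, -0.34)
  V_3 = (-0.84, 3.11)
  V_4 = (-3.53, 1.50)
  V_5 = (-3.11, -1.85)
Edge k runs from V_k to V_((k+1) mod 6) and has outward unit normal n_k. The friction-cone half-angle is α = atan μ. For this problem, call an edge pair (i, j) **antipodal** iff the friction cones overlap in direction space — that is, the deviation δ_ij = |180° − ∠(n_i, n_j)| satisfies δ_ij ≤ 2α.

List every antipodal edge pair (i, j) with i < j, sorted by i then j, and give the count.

α = atan 0.4 = 21.80°;  2α = 43.60°
n_0 = (-0.0198, -0.9998)
n_1 = (+0.7376, -0.6752)
n_2 = (+0.5860, +0.8103)
n_3 = (-0.5136, +0.8581)
n_4 = (-0.9922, -0.1244)
n_5 = (-0.5342, -0.8454)
  (0,1): δ = 131.34°  ·
  (0,2): δ = 34.74°  ✓
  (0,3): δ = 32.04°  ✓
  (0,4): δ = 98.28°  ·
  (0,5): δ = 148.85°  ·
  (1,2): δ = 83.41°  ·
  (1,3): δ = 16.63°  ✓
  (1,4): δ = 49.62°  ·
  (1,5): δ = 100.18°  ·
  (2,3): δ = 113.22°  ·
  (2,4): δ = 46.98°  ·
  (2,5): δ = 3.59°  ✓
  (3,4): δ = 113.76°  ·
  (3,5): δ = 63.19°  ·
  (4,5): δ = 129.43°  ·
antipodal pairs: 4

count = 4; pairs: (0,2), (0,3), (1,3), (2,5)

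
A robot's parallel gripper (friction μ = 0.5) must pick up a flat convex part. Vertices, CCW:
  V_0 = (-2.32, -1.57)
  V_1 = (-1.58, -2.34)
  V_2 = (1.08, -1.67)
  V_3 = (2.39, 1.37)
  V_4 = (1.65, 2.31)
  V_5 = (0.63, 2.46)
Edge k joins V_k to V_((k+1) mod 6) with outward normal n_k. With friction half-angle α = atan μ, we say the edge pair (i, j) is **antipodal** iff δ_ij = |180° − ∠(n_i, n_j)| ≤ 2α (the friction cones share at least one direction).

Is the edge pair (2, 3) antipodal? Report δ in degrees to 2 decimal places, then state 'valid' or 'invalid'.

α = atan 0.5 = 26.57°;  2α = 53.13°
edge 2: e_2 = (+1.31, +3.04);  n_2 = (+0.9184, -0.3957)
edge 3: e_3 = (-0.74, +0.94);  n_3 = (+0.7857, +0.6186)
∠(n_2, n_3) = 61.52°
δ = |180° − 61.52°| = 118.48°
118.48° > 2α = 53.13°  →  invalid

δ = 118.48°, invalid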